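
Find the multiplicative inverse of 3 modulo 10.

7

gcd(10, 3) = 1.
By Bézout, 3*(-3) + 10*(1) = 1.
So 3*-3 ≡ 1 (mod 10), and -3 mod 10 = 7.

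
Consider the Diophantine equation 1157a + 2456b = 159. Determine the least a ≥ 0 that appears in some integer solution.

gcd(2456, 1157) = 1.
1 divides 159, so solutions exist.
By Bézout, 1157·(-467) + 2456·(220) = 1.
Scale by 159/1 = 159: (a₀, b₀) = (-74253, 34980).
General solution: a = -74253 + 2456t, b = 34980 - 1157t for integer t.
a ≥ 0: smallest is -74253 mod 2456 = 1883 (at t = 31), with b = -887.

1883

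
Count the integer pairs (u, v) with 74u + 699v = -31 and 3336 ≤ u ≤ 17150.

19

gcd(699, 74) = 1.
By Bézout, 74×(-85) + 699×(9) = 1.
Particular solution: (538, -57).
General solution: u = 538 + 699t, v = -57 - 74t for integer t.
3336 ≤ 538 + 699t ≤ 17150 gives t ∈ [5, 23], which is 19 values.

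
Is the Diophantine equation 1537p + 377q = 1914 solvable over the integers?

yes

gcd(1537, 377) = 29.
29 divides 1914, so integer solutions exist.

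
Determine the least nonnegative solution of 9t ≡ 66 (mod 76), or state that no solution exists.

58

gcd(76, 9) = 1  (76 = 8×9 + 4, 9 = 2×4 + 1, 4 = 4×1).
1 divides 66, so solutions exist.
Back-substituting, 9×(17) + 76×(-2) = 1.
So 9×(17) ≡ 1 (mod 76); multiply by 66: t ≡ 1122 (mod 76).
Smallest nonnegative: t = 1122 mod 76 = 58.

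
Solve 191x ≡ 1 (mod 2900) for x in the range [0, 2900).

gcd(2900, 191) = 1  (2900 = 15*191 + 35, 191 = 5*35 + 16, 35 = 2*16 + 3, 16 = 5*3 + 1, 3 = 3*1).
Back-substituting, 191*(911) + 2900*(-60) = 1.
So 191*911 ≡ 1 (mod 2900), and 911 mod 2900 = 911.

911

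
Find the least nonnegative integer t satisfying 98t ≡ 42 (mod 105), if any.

9

gcd(105, 98) = 7.
7 divides 42, so solutions exist.
By Bézout, 98×(-1) + 105×(1) = 7.
So 98×(-1) ≡ 7 (mod 105); multiply by 6: t ≡ -6 (mod 15).
Smallest nonnegative: t = -6 mod 15 = 9.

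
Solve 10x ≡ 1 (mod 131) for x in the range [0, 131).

gcd(131, 10):
  131 = 13·10 + 1
  10 = 10·1
so gcd(131, 10) = 1.
Back-substitute for Bézout coefficients:
  1 = 131 - 13·10
  ... = 10·(-13) + 131·(1)
So 10·-13 ≡ 1 (mod 131), and -13 mod 131 = 118.

118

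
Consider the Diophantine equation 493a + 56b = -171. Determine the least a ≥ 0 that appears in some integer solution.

gcd(493, 56):
  493 = 8×56 + 45
  56 = 1×45 + 11
  45 = 4×11 + 1
  11 = 11×1
so gcd(493, 56) = 1.
1 divides -171, so solutions exist.
Back-substitute for Bézout coefficients:
  1 = 45 - 4×11
  ... = 493×(5) + 56×(-44)
Scale by -171/1 = -171: (a₀, b₀) = (-855, 7524).
General solution: a = -855 + 56t, b = 7524 - 493t for integer t.
a ≥ 0: smallest is -855 mod 56 = 41 (at t = 16), with b = -364.

41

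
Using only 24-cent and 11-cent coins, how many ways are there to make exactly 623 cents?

2

Need nonnegative integers with 24j + 11k = 623.
gcd(24, 11) = 1, and 24·(-5) + 11·(11) = 1.
So (j₀, k₀) = (-3115, 6853); general j = -3115 + 11t, k = 6853 - 24t.
j ≥ 0 ⇒ t ≥ 284; k ≥ 0 ⇒ t ≤ 285. That's 2 values of t.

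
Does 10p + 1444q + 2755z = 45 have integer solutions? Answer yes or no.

gcd(1444, 10):
  1444 = 144×10 + 4
  10 = 2×4 + 2
  4 = 2×2
so gcd(1444, 10) = 2.
gcd(2, 2755) = 1.
1 divides 45, so integer solutions exist.

yes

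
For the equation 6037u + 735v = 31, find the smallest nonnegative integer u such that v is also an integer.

253

gcd(6037, 735):
  6037 = 8*735 + 157
  735 = 4*157 + 107
  157 = 1*107 + 50
  107 = 2*50 + 7
  50 = 7*7 + 1
  7 = 7*1
so gcd(6037, 735) = 1.
1 divides 31, so solutions exist.
Back-substitute for Bézout coefficients:
  1 = 50 - 7*7
  ... = 6037*(103) + 735*(-846)
Scale by 31/1 = 31: (u₀, v₀) = (3193, -26226).
General solution: u = 3193 + 735t, v = -26226 - 6037t for integer t.
u ≥ 0: smallest is 3193 mod 735 = 253 (at t = -4), with v = -2078.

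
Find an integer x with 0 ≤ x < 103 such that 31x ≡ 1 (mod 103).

10

gcd(103, 31):
  103 = 3·31 + 10
  31 = 3·10 + 1
  10 = 10·1
so gcd(103, 31) = 1.
Back-substitute for Bézout coefficients:
  1 = 31 - 3·10
  ... = 31·(10) + 103·(-3)
So 31·10 ≡ 1 (mod 103), and 10 mod 103 = 10.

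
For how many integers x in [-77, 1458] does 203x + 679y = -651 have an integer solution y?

16

gcd(679, 203) = 7.
By Bézout, 203×(-10) + 679×(3) = 7.
Particular solution: (57, -18).
General solution: x = 57 + 97t, y = -18 - 29t for integer t.
-77 ≤ 57 + 97t ≤ 1458 gives t ∈ [-1, 14], which is 16 values.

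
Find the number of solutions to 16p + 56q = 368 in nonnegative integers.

gcd(56, 16) = 8  (56 = 3×16 + 8, 16 = 2×8).
Back-substituting, 16×(-3) + 56×(1) = 8.
Scale by 46: one solution is (-138, 46). Reduce p mod 7: (2, 6).
General: p = 2 + 7t, q = 6 - 2t.
p ≥ 0 ⇒ t ≥ 0; q ≥ 0 ⇒ t ≤ 3. So t ∈ [0, 3]: 4 solutions.

4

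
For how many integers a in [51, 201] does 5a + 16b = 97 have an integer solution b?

gcd(16, 5):
  16 = 3·5 + 1
  5 = 5·1
so gcd(16, 5) = 1.
Back-substitute for Bézout coefficients:
  1 = 16 - 3·5
  ... = 5·(-3) + 16·(1)
Scale by 97: particular solution (-291, 97); reduce a mod 16: (13, 2).
General solution: a = 13 + 16t, b = 2 - 5t for integer t.
51 ≤ 13 + 16t ≤ 201 gives t ∈ [3, 11], which is 9 values.

9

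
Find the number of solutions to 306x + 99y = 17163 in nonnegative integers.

5

gcd(306, 99) = 9  (306 = 3*99 + 9, 99 = 11*9).
Back-substituting, 306*(1) + 99*(-3) = 9.
Scale by 1907: one solution is (1907, -5721). Reduce x mod 11: (4, 161).
General: x = 4 + 11t, y = 161 - 34t.
x ≥ 0 ⇒ t ≥ 0; y ≥ 0 ⇒ t ≤ 4. So t ∈ [0, 4]: 5 solutions.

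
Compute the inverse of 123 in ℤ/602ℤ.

gcd(602, 123) = 1.
By Bézout, 123·(93) + 602·(-19) = 1.
So 123·93 ≡ 1 (mod 602), and 93 mod 602 = 93.

93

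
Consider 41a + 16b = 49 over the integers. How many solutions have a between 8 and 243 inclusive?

15

gcd(41, 16) = 1  (41 = 2×16 + 9, 16 = 1×9 + 7, 9 = 1×7 + 2, 7 = 3×2 + 1, 2 = 2×1).
Back-substituting, 41×(-7) + 16×(18) = 1.
Scale by 49: particular solution (-343, 882); reduce a mod 16: (9, -20).
General solution: a = 9 + 16t, b = -20 - 41t for integer t.
8 ≤ 9 + 16t ≤ 243 gives t ∈ [0, 14], which is 15 values.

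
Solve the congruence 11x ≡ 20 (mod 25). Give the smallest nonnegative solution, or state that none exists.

20

gcd(25, 11) = 1.
1 divides 20, so solutions exist.
By Bézout, 11·(-9) + 25·(4) = 1.
So 11·(-9) ≡ 1 (mod 25); multiply by 20: x ≡ -180 (mod 25).
Smallest nonnegative: x = -180 mod 25 = 20.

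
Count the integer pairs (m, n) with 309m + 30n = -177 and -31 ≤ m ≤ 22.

gcd(309, 30) = 3.
By Bézout, 309·(-3) + 30·(31) = 3.
Particular solution: (7, -78).
General solution: m = 7 + 10t, n = -78 - 103t for integer t.
-31 ≤ 7 + 10t ≤ 22 gives t ∈ [-3, 1], which is 5 values.

5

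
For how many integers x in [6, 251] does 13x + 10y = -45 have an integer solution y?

24

gcd(13, 10) = 1.
By Bézout, 13·(-3) + 10·(4) = 1.
Particular solution: (5, -11).
General solution: x = 5 + 10t, y = -11 - 13t for integer t.
6 ≤ 5 + 10t ≤ 251 gives t ∈ [1, 24], which is 24 values.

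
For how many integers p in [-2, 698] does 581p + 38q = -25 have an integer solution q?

gcd(581, 38) = 1  (581 = 15*38 + 11, 38 = 3*11 + 5, 11 = 2*5 + 1, 5 = 5*1).
Back-substituting, 581*(7) + 38*(-107) = 1.
Scale by -25: particular solution (-175, 2675); reduce p mod 38: (15, -230).
General solution: p = 15 + 38t, q = -230 - 581t for integer t.
-2 ≤ 15 + 38t ≤ 698 gives t ∈ [0, 17], which is 18 values.

18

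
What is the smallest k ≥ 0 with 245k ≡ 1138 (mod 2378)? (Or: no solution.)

92

gcd(2378, 245) = 1.
1 divides 1138, so solutions exist.
By Bézout, 245×(-165) + 2378×(17) = 1.
So 245×(-165) ≡ 1 (mod 2378); multiply by 1138: k ≡ -187770 (mod 2378).
Smallest nonnegative: k = -187770 mod 2378 = 92.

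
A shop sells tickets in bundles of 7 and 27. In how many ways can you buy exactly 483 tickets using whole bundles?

3

Need nonnegative integers with 7j + 27k = 483.
gcd(7, 27) = 1, and 7·(4) + 27·(-1) = 1.
So (j₀, k₀) = (1932, -483); general j = 1932 + 27t, k = -483 - 7t.
j ≥ 0 ⇒ t ≥ -71; k ≥ 0 ⇒ t ≤ -69. That's 3 values of t.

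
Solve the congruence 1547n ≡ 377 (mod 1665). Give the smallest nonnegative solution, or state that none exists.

gcd(1665, 1547) = 1.
1 divides 377, so solutions exist.
By Bézout, 1547×(-127) + 1665×(118) = 1.
So 1547×(-127) ≡ 1 (mod 1665); multiply by 377: n ≡ -47879 (mod 1665).
Smallest nonnegative: n = -47879 mod 1665 = 406.

406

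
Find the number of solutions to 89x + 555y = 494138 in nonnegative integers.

10

gcd(555, 89) = 1  (555 = 6·89 + 21, 89 = 4·21 + 5, 21 = 4·5 + 1, 5 = 5·1).
Back-substituting, 89·(-106) + 555·(17) = 1.
Scale by 494138: one solution is (-52378628, 8400346). Reduce x mod 555: (52, 882).
General: x = 52 + 555t, y = 882 - 89t.
x ≥ 0 ⇒ t ≥ 0; y ≥ 0 ⇒ t ≤ 9. So t ∈ [0, 9]: 10 solutions.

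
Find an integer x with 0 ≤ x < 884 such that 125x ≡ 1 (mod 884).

785

gcd(884, 125) = 1  (884 = 7·125 + 9, 125 = 13·9 + 8, 9 = 1·8 + 1, 8 = 8·1).
Back-substituting, 125·(-99) + 884·(14) = 1.
So 125·-99 ≡ 1 (mod 884), and -99 mod 884 = 785.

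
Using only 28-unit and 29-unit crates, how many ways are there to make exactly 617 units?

1

Need nonnegative integers with 28j + 29k = 617.
gcd(28, 29) = 1, and 28·(-1) + 29·(1) = 1.
So (j₀, k₀) = (-617, 617); general j = -617 + 29t, k = 617 - 28t.
j ≥ 0 ⇒ t ≥ 22; k ≥ 0 ⇒ t ≤ 22. That's 1 value of t.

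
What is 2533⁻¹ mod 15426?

gcd(15426, 2533):
  15426 = 6×2533 + 228
  2533 = 11×228 + 25
  228 = 9×25 + 3
  25 = 8×3 + 1
  3 = 3×1
so gcd(15426, 2533) = 1.
Back-substitute for Bézout coefficients:
  1 = 25 - 8×3
  ... = 2533×(4939) + 15426×(-811)
So 2533×4939 ≡ 1 (mod 15426), and 4939 mod 15426 = 4939.

4939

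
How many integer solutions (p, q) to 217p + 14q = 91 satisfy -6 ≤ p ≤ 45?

gcd(217, 14) = 7  (217 = 15·14 + 7, 14 = 2·7).
Back-substituting, 217·(1) + 14·(-15) = 7.
Scale by 13: particular solution (13, -195); reduce p mod 2: (1, -9).
General solution: p = 1 + 2t, q = -9 - 31t for integer t.
-6 ≤ 1 + 2t ≤ 45 gives t ∈ [-3, 22], which is 26 values.

26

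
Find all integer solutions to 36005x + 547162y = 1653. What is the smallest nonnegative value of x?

gcd(547162, 36005) = 19  (547162 = 15·36005 + 7087, 36005 = 5·7087 + 570, 7087 = 12·570 + 247, 570 = 2·247 + 76, 247 = 3·76 + 19, 76 = 4·19).
19 divides 1653, so solutions exist.
Back-substituting, 36005·(-6717) + 547162·(442) = 19.
Scale by 1653/19 = 87: (x₀, y₀) = (-584379, 38454).
General solution: x = -584379 + 28798t, y = 38454 - 1895t for integer t.
x ≥ 0: smallest is -584379 mod 28798 = 20379 (at t = 21), with y = -1341.

20379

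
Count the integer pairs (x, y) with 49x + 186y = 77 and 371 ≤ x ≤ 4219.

20

gcd(186, 49):
  186 = 3×49 + 39
  49 = 1×39 + 10
  39 = 3×10 + 9
  10 = 1×9 + 1
  9 = 9×1
so gcd(186, 49) = 1.
Back-substitute for Bézout coefficients:
  1 = 10 - 1×9
  ... = 49×(19) + 186×(-5)
Scale by 77: particular solution (1463, -385); reduce x mod 186: (161, -42).
General solution: x = 161 + 186t, y = -42 - 49t for integer t.
371 ≤ 161 + 186t ≤ 4219 gives t ∈ [2, 21], which is 20 values.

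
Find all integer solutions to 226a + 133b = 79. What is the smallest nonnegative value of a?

8

gcd(226, 133):
  226 = 1*133 + 93
  133 = 1*93 + 40
  93 = 2*40 + 13
  40 = 3*13 + 1
  13 = 13*1
so gcd(226, 133) = 1.
1 divides 79, so solutions exist.
Back-substitute for Bézout coefficients:
  1 = 40 - 3*13
  ... = 226*(-10) + 133*(17)
Scale by 79/1 = 79: (a₀, b₀) = (-790, 1343).
General solution: a = -790 + 133t, b = 1343 - 226t for integer t.
a ≥ 0: smallest is -790 mod 133 = 8 (at t = 6), with b = -13.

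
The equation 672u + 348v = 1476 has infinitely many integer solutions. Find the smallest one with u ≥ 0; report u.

gcd(672, 348) = 12  (672 = 1*348 + 324, 348 = 1*324 + 24, 324 = 13*24 + 12, 24 = 2*12).
12 divides 1476, so solutions exist.
Back-substituting, 672*(14) + 348*(-27) = 12.
Scale by 1476/12 = 123: (u₀, v₀) = (1722, -3321).
General solution: u = 1722 + 29t, v = -3321 - 56t for integer t.
u ≥ 0: smallest is 1722 mod 29 = 11 (at t = -59), with v = -17.

11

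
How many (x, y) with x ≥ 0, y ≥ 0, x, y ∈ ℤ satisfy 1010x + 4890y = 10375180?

gcd(4890, 1010) = 10.
By Bézout, 1010×(92) + 4890×(-19) = 10.
One solution: (323, 2055).
General: x = 323 + 489t, y = 2055 - 101t.
x ≥ 0 ⇒ t ≥ 0; y ≥ 0 ⇒ t ≤ 20. So t ∈ [0, 20]: 21 solutions.

21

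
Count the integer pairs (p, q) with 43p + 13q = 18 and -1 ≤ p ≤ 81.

gcd(43, 13) = 1.
By Bézout, 43·(-3) + 13·(10) = 1.
Particular solution: (11, -35).
General solution: p = 11 + 13t, q = -35 - 43t for integer t.
-1 ≤ 11 + 13t ≤ 81 gives t ∈ [0, 5], which is 6 values.

6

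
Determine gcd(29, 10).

gcd(29, 10):
  29 = 2·10 + 9
  10 = 1·9 + 1
  9 = 9·1
so gcd(29, 10) = 1.

1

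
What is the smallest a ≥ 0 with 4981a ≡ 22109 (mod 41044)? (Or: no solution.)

11829

gcd(41044, 4981) = 1.
1 divides 22109, so solutions exist.
By Bézout, 4981×(2917) + 41044×(-354) = 1.
So 4981×(2917) ≡ 1 (mod 41044); multiply by 22109: a ≡ 64491953 (mod 41044).
Smallest nonnegative: a = 64491953 mod 41044 = 11829.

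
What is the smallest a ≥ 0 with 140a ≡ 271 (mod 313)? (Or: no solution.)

gcd(313, 140):
  313 = 2·140 + 33
  140 = 4·33 + 8
  33 = 4·8 + 1
  8 = 8·1
so gcd(313, 140) = 1.
1 divides 271, so solutions exist.
Back-substitute for Bézout coefficients:
  1 = 33 - 4·8
  ... = 140·(-38) + 313·(17)
So 140·(-38) ≡ 1 (mod 313); multiply by 271: a ≡ -10298 (mod 313).
Smallest nonnegative: a = -10298 mod 313 = 31.

31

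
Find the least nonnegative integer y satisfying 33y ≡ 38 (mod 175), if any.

86

gcd(175, 33) = 1  (175 = 5*33 + 10, 33 = 3*10 + 3, 10 = 3*3 + 1, 3 = 3*1).
1 divides 38, so solutions exist.
Back-substituting, 33*(-53) + 175*(10) = 1.
So 33*(-53) ≡ 1 (mod 175); multiply by 38: y ≡ -2014 (mod 175).
Smallest nonnegative: y = -2014 mod 175 = 86.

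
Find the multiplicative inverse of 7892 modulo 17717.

gcd(17717, 7892):
  17717 = 2×7892 + 1933
  7892 = 4×1933 + 160
  1933 = 12×160 + 13
  160 = 12×13 + 4
  13 = 3×4 + 1
  4 = 4×1
so gcd(17717, 7892) = 1.
Back-substitute for Bézout coefficients:
  1 = 13 - 3×4
  ... = 7892×(-4097) + 17717×(1825)
So 7892×-4097 ≡ 1 (mod 17717), and -4097 mod 17717 = 13620.

13620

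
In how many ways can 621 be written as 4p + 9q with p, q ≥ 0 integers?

18

gcd(9, 4) = 1.
By Bézout, 4×(-2) + 9×(1) = 1.
One solution: (0, 69).
General: p = 0 + 9t, q = 69 - 4t.
p ≥ 0 ⇒ t ≥ 0; q ≥ 0 ⇒ t ≤ 17. So t ∈ [0, 17]: 18 solutions.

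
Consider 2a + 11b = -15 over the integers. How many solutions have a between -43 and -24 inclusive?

gcd(11, 2) = 1.
By Bézout, 2·(-5) + 11·(1) = 1.
Particular solution: (9, -3).
General solution: a = 9 + 11t, b = -3 - 2t for integer t.
-43 ≤ 9 + 11t ≤ -24 gives t ∈ [-4, -3], which is 2 values.

2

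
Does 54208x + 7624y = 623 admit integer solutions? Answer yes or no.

no

gcd(54208, 7624) = 8  (54208 = 7×7624 + 840, 7624 = 9×840 + 64, 840 = 13×64 + 8, 64 = 8×8).
8 does not divide 623 (remainder 7), so no integer solutions.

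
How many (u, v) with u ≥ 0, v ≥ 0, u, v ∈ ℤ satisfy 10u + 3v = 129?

gcd(10, 3):
  10 = 3·3 + 1
  3 = 3·1
so gcd(10, 3) = 1.
Back-substitute for Bézout coefficients:
  1 = 10 - 3·3
  ... = 10·(1) + 3·(-3)
Scale by 129: one solution is (129, -387). Reduce u mod 3: (0, 43).
General: u = 0 + 3t, v = 43 - 10t.
u ≥ 0 ⇒ t ≥ 0; v ≥ 0 ⇒ t ≤ 4. So t ∈ [0, 4]: 5 solutions.

5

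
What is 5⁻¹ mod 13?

8

gcd(13, 5):
  13 = 2·5 + 3
  5 = 1·3 + 2
  3 = 1·2 + 1
  2 = 2·1
so gcd(13, 5) = 1.
Back-substitute for Bézout coefficients:
  1 = 3 - 1·2
  ... = 5·(-5) + 13·(2)
So 5·-5 ≡ 1 (mod 13), and -5 mod 13 = 8.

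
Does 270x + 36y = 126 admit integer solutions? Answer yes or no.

yes

gcd(270, 36):
  270 = 7·36 + 18
  36 = 2·18
so gcd(270, 36) = 18.
18 divides 126, so integer solutions exist.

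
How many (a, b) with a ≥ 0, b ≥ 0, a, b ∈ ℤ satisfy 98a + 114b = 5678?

gcd(114, 98) = 2  (114 = 1*98 + 16, 98 = 6*16 + 2, 16 = 8*2).
Back-substituting, 98*(7) + 114*(-6) = 2.
Scale by 2839: one solution is (19873, -17034). Reduce a mod 57: (37, 18).
General: a = 37 + 57t, b = 18 - 49t.
a ≥ 0 ⇒ t ≥ 0; b ≥ 0 ⇒ t ≤ 0. So t ∈ [0, 0]: 1 solution.

1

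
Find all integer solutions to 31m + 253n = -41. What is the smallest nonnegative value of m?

15

gcd(253, 31) = 1  (253 = 8×31 + 5, 31 = 6×5 + 1, 5 = 5×1).
1 divides -41, so solutions exist.
Back-substituting, 31×(49) + 253×(-6) = 1.
Scale by -41/1 = -41: (m₀, n₀) = (-2009, 246).
General solution: m = -2009 + 253t, n = 246 - 31t for integer t.
m ≥ 0: smallest is -2009 mod 253 = 15 (at t = 8), with n = -2.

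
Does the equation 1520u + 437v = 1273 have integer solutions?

yes

gcd(1520, 437) = 19  (1520 = 3·437 + 209, 437 = 2·209 + 19, 209 = 11·19).
19 divides 1273, so integer solutions exist.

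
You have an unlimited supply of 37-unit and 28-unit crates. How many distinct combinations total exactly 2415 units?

Need nonnegative integers with 37j + 28k = 2415.
gcd(37, 28) = 1, and 37·(-3) + 28·(4) = 1.
So (j₀, k₀) = (-7245, 9660); general j = -7245 + 28t, k = 9660 - 37t.
j ≥ 0 ⇒ t ≥ 259; k ≥ 0 ⇒ t ≤ 261. That's 3 values of t.

3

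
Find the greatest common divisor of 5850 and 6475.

gcd(6475, 5850):
  6475 = 1·5850 + 625
  5850 = 9·625 + 225
  625 = 2·225 + 175
  225 = 1·175 + 50
  175 = 3·50 + 25
  50 = 2·25
so gcd(6475, 5850) = 25.

25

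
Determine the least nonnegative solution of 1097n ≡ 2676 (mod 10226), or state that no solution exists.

gcd(10226, 1097) = 1  (10226 = 9·1097 + 353, 1097 = 3·353 + 38, 353 = 9·38 + 11, 38 = 3·11 + 5, 11 = 2·5 + 1, 5 = 5·1).
1 divides 2676, so solutions exist.
Back-substituting, 1097·(-1883) + 10226·(202) = 1.
So 1097·(-1883) ≡ 1 (mod 10226); multiply by 2676: n ≡ -5038908 (mod 10226).
Smallest nonnegative: n = -5038908 mod 10226 = 2510.

2510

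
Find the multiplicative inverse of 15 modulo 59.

gcd(59, 15) = 1  (59 = 3×15 + 14, 15 = 1×14 + 1, 14 = 14×1).
Back-substituting, 15×(4) + 59×(-1) = 1.
So 15×4 ≡ 1 (mod 59), and 4 mod 59 = 4.

4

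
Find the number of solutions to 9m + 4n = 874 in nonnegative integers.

24

gcd(9, 4) = 1.
By Bézout, 9*(1) + 4*(-2) = 1.
One solution: (2, 214).
General: m = 2 + 4t, n = 214 - 9t.
m ≥ 0 ⇒ t ≥ 0; n ≥ 0 ⇒ t ≤ 23. So t ∈ [0, 23]: 24 solutions.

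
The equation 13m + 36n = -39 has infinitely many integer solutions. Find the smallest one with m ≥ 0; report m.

gcd(36, 13):
  36 = 2×13 + 10
  13 = 1×10 + 3
  10 = 3×3 + 1
  3 = 3×1
so gcd(36, 13) = 1.
1 divides -39, so solutions exist.
Back-substitute for Bézout coefficients:
  1 = 10 - 3×3
  ... = 13×(-11) + 36×(4)
Scale by -39/1 = -39: (m₀, n₀) = (429, -156).
General solution: m = 429 + 36t, n = -156 - 13t for integer t.
m ≥ 0: smallest is 429 mod 36 = 33 (at t = -11), with n = -13.

33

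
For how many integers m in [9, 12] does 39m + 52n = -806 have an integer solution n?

1

gcd(52, 39) = 13  (52 = 1·39 + 13, 39 = 3·13).
Back-substituting, 39·(-1) + 52·(1) = 13.
Scale by -62: particular solution (62, -62); reduce m mod 4: (2, -17).
General solution: m = 2 + 4t, n = -17 - 3t for integer t.
9 ≤ 2 + 4t ≤ 12 gives t ∈ [2, 2], which is 1 value.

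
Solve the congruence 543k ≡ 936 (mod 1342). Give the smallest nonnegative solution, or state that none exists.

454

gcd(1342, 543) = 1.
1 divides 936, so solutions exist.
By Bézout, 543*(-173) + 1342*(70) = 1.
So 543*(-173) ≡ 1 (mod 1342); multiply by 936: k ≡ -161928 (mod 1342).
Smallest nonnegative: k = -161928 mod 1342 = 454.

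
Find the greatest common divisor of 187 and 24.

gcd(187, 24):
  187 = 7×24 + 19
  24 = 1×19 + 5
  19 = 3×5 + 4
  5 = 1×4 + 1
  4 = 4×1
so gcd(187, 24) = 1.

1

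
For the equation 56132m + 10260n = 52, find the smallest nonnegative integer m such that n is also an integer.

1136

gcd(56132, 10260) = 4  (56132 = 5*10260 + 4832, 10260 = 2*4832 + 596, 4832 = 8*596 + 64, 596 = 9*64 + 20, 64 = 3*20 + 4, 20 = 5*4).
4 divides 52, so solutions exist.
Back-substituting, 56132*(482) + 10260*(-2637) = 4.
Scale by 52/4 = 13: (m₀, n₀) = (6266, -34281).
General solution: m = 6266 + 2565t, n = -34281 - 14033t for integer t.
m ≥ 0: smallest is 6266 mod 2565 = 1136 (at t = -2), with n = -6215.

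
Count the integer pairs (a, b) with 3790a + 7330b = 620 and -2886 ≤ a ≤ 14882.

24

gcd(7330, 3790):
  7330 = 1×3790 + 3540
  3790 = 1×3540 + 250
  3540 = 14×250 + 40
  250 = 6×40 + 10
  40 = 4×10
so gcd(7330, 3790) = 10.
Back-substitute for Bézout coefficients:
  10 = 250 - 6×40
  ... = 3790×(176) + 7330×(-91)
Scale by 62: particular solution (10912, -5642); reduce a mod 733: (650, -336).
General solution: a = 650 + 733t, b = -336 - 379t for integer t.
-2886 ≤ 650 + 733t ≤ 14882 gives t ∈ [-4, 19], which is 24 values.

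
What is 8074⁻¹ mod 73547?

40071

gcd(73547, 8074) = 1.
By Bézout, 8074*(-33476) + 73547*(3675) = 1.
So 8074*-33476 ≡ 1 (mod 73547), and -33476 mod 73547 = 40071.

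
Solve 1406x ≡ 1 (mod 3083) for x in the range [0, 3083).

gcd(3083, 1406) = 1.
By Bézout, 1406·(-967) + 3083·(441) = 1.
So 1406·-967 ≡ 1 (mod 3083), and -967 mod 3083 = 2116.

2116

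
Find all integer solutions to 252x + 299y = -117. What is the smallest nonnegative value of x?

gcd(299, 252):
  299 = 1·252 + 47
  252 = 5·47 + 17
  47 = 2·17 + 13
  17 = 1·13 + 4
  13 = 3·4 + 1
  4 = 4·1
so gcd(299, 252) = 1.
1 divides -117, so solutions exist.
Back-substitute for Bézout coefficients:
  1 = 13 - 3·4
  ... = 252·(-70) + 299·(59)
Scale by -117/1 = -117: (x₀, y₀) = (8190, -6903).
General solution: x = 8190 + 299t, y = -6903 - 252t for integer t.
x ≥ 0: smallest is 8190 mod 299 = 117 (at t = -27), with y = -99.

117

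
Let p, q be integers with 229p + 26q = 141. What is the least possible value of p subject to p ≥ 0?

3

gcd(229, 26):
  229 = 8×26 + 21
  26 = 1×21 + 5
  21 = 4×5 + 1
  5 = 5×1
so gcd(229, 26) = 1.
1 divides 141, so solutions exist.
Back-substitute for Bézout coefficients:
  1 = 21 - 4×5
  ... = 229×(5) + 26×(-44)
Scale by 141/1 = 141: (p₀, q₀) = (705, -6204).
General solution: p = 705 + 26t, q = -6204 - 229t for integer t.
p ≥ 0: smallest is 705 mod 26 = 3 (at t = -27), with q = -21.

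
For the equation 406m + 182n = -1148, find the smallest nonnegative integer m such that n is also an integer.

gcd(406, 182):
  406 = 2×182 + 42
  182 = 4×42 + 14
  42 = 3×14
so gcd(406, 182) = 14.
14 divides -1148, so solutions exist.
Back-substitute for Bézout coefficients:
  14 = 182 - 4×42
  ... = 406×(-4) + 182×(9)
Scale by -1148/14 = -82: (m₀, n₀) = (328, -738).
General solution: m = 328 + 13t, n = -738 - 29t for integer t.
m ≥ 0: smallest is 328 mod 13 = 3 (at t = -25), with n = -13.

3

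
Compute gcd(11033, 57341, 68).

17

gcd(57341, 11033):
  57341 = 5*11033 + 2176
  11033 = 5*2176 + 153
  2176 = 14*153 + 34
  153 = 4*34 + 17
  34 = 2*17
so gcd(57341, 11033) = 17.
gcd(17, 68) = 17.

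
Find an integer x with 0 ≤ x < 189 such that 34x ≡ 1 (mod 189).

gcd(189, 34):
  189 = 5×34 + 19
  34 = 1×19 + 15
  19 = 1×15 + 4
  15 = 3×4 + 3
  4 = 1×3 + 1
  3 = 3×1
so gcd(189, 34) = 1.
Back-substitute for Bézout coefficients:
  1 = 4 - 1×3
  ... = 34×(-50) + 189×(9)
So 34×-50 ≡ 1 (mod 189), and -50 mod 189 = 139.

139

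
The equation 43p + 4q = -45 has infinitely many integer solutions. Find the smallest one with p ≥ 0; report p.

gcd(43, 4) = 1.
1 divides -45, so solutions exist.
By Bézout, 43×(-1) + 4×(11) = 1.
Scale by -45/1 = -45: (p₀, q₀) = (45, -495).
General solution: p = 45 + 4t, q = -495 - 43t for integer t.
p ≥ 0: smallest is 45 mod 4 = 1 (at t = -11), with q = -22.

1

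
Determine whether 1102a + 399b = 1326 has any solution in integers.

gcd(1102, 399):
  1102 = 2·399 + 304
  399 = 1·304 + 95
  304 = 3·95 + 19
  95 = 5·19
so gcd(1102, 399) = 19.
19 does not divide 1326 (remainder 15), so no integer solutions.

no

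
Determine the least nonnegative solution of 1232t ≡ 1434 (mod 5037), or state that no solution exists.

gcd(5037, 1232) = 1.
1 divides 1434, so solutions exist.
By Bézout, 1232*(-1525) + 5037*(373) = 1.
So 1232*(-1525) ≡ 1 (mod 5037); multiply by 1434: t ≡ -2186850 (mod 5037).
Smallest nonnegative: t = -2186850 mod 5037 = 4245.

4245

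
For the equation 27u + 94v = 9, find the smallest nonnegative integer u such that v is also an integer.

63

gcd(94, 27):
  94 = 3*27 + 13
  27 = 2*13 + 1
  13 = 13*1
so gcd(94, 27) = 1.
1 divides 9, so solutions exist.
Back-substitute for Bézout coefficients:
  1 = 27 - 2*13
  ... = 27*(7) + 94*(-2)
Scale by 9/1 = 9: (u₀, v₀) = (63, -18).
General solution: u = 63 + 94t, v = -18 - 27t for integer t.
u ≥ 0: smallest is 63 mod 94 = 63 (at t = 0), with v = -18.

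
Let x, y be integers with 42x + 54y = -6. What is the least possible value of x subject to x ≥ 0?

5

gcd(54, 42) = 6.
6 divides -6, so solutions exist.
By Bézout, 42×(4) + 54×(-3) = 6.
Scale by -6/6 = -1: (x₀, y₀) = (-4, 3).
General solution: x = -4 + 9t, y = 3 - 7t for integer t.
x ≥ 0: smallest is -4 mod 9 = 5 (at t = 1), with y = -4.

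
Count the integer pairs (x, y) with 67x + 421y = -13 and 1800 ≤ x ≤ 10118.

gcd(421, 67) = 1.
By Bézout, 67·(44) + 421·(-7) = 1.
Particular solution: (270, -43).
General solution: x = 270 + 421t, y = -43 - 67t for integer t.
1800 ≤ 270 + 421t ≤ 10118 gives t ∈ [4, 23], which is 20 values.

20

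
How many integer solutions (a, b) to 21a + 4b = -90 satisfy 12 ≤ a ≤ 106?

24

gcd(21, 4) = 1.
By Bézout, 21·(1) + 4·(-5) = 1.
Particular solution: (2, -33).
General solution: a = 2 + 4t, b = -33 - 21t for integer t.
12 ≤ 2 + 4t ≤ 106 gives t ∈ [3, 26], which is 24 values.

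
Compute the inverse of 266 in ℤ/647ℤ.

gcd(647, 266) = 1  (647 = 2*266 + 115, 266 = 2*115 + 36, 115 = 3*36 + 7, 36 = 5*7 + 1, 7 = 7*1).
Back-substituting, 266*(90) + 647*(-37) = 1.
So 266*90 ≡ 1 (mod 647), and 90 mod 647 = 90.

90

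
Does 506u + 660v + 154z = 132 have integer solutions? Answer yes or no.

yes

gcd(660, 506) = 22.
gcd(22, 154) = 22.
22 divides 132, so integer solutions exist.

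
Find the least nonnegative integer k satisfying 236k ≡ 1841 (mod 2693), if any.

1457

gcd(2693, 236) = 1.
1 divides 1841, so solutions exist.
By Bézout, 236×(-833) + 2693×(73) = 1.
So 236×(-833) ≡ 1 (mod 2693); multiply by 1841: k ≡ -1533553 (mod 2693).
Smallest nonnegative: k = -1533553 mod 2693 = 1457.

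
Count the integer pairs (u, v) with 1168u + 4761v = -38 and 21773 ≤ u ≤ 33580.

2

gcd(4761, 1168) = 1  (4761 = 4×1168 + 89, 1168 = 13×89 + 11, 89 = 8×11 + 1, 11 = 11×1).
Back-substituting, 1168×(-428) + 4761×(105) = 1.
Scale by -38: particular solution (16264, -3990); reduce u mod 4761: (1981, -486).
General solution: u = 1981 + 4761t, v = -486 - 1168t for integer t.
21773 ≤ 1981 + 4761t ≤ 33580 gives t ∈ [5, 6], which is 2 values.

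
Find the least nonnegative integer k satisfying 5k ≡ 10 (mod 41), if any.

2

gcd(41, 5):
  41 = 8×5 + 1
  5 = 5×1
so gcd(41, 5) = 1.
1 divides 10, so solutions exist.
Back-substitute for Bézout coefficients:
  1 = 41 - 8×5
  ... = 5×(-8) + 41×(1)
So 5×(-8) ≡ 1 (mod 41); multiply by 10: k ≡ -80 (mod 41).
Smallest nonnegative: k = -80 mod 41 = 2.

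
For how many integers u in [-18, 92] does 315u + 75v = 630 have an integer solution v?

23

gcd(315, 75) = 15.
By Bézout, 315·(1) + 75·(-4) = 15.
Particular solution: (2, 0).
General solution: u = 2 + 5t, v = 0 - 21t for integer t.
-18 ≤ 2 + 5t ≤ 92 gives t ∈ [-4, 18], which is 23 values.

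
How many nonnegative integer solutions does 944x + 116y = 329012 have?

12

gcd(944, 116):
  944 = 8*116 + 16
  116 = 7*16 + 4
  16 = 4*4
so gcd(944, 116) = 4.
Back-substitute for Bézout coefficients:
  4 = 116 - 7*16
  ... = 944*(-7) + 116*(57)
Scale by 82253: one solution is (-575771, 4688421). Reduce x mod 29: (24, 2641).
General: x = 24 + 29t, y = 2641 - 236t.
x ≥ 0 ⇒ t ≥ 0; y ≥ 0 ⇒ t ≤ 11. So t ∈ [0, 11]: 12 solutions.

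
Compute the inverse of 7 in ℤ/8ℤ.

gcd(8, 7):
  8 = 1·7 + 1
  7 = 7·1
so gcd(8, 7) = 1.
Back-substitute for Bézout coefficients:
  1 = 8 - 1·7
  ... = 7·(-1) + 8·(1)
So 7·-1 ≡ 1 (mod 8), and -1 mod 8 = 7.

7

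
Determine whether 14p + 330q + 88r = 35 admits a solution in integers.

no

gcd(330, 14):
  330 = 23·14 + 8
  14 = 1·8 + 6
  8 = 1·6 + 2
  6 = 3·2
so gcd(330, 14) = 2.
gcd(2, 88) = 2.
2 does not divide 35 (remainder 1), so no integer solutions.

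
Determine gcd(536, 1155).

1

gcd(1155, 536) = 1  (1155 = 2×536 + 83, 536 = 6×83 + 38, 83 = 2×38 + 7, 38 = 5×7 + 3, 7 = 2×3 + 1, 3 = 3×1).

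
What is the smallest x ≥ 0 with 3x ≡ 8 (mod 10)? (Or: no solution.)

6

gcd(10, 3) = 1.
1 divides 8, so solutions exist.
By Bézout, 3*(-3) + 10*(1) = 1.
So 3*(-3) ≡ 1 (mod 10); multiply by 8: x ≡ -24 (mod 10).
Smallest nonnegative: x = -24 mod 10 = 6.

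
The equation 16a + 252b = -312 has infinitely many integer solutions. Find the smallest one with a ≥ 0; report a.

gcd(252, 16) = 4  (252 = 15·16 + 12, 16 = 1·12 + 4, 12 = 3·4).
4 divides -312, so solutions exist.
Back-substituting, 16·(16) + 252·(-1) = 4.
Scale by -312/4 = -78: (a₀, b₀) = (-1248, 78).
General solution: a = -1248 + 63t, b = 78 - 4t for integer t.
a ≥ 0: smallest is -1248 mod 63 = 12 (at t = 20), with b = -2.

12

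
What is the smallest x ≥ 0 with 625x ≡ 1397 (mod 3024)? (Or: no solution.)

2165

gcd(3024, 625) = 1  (3024 = 4·625 + 524, 625 = 1·524 + 101, 524 = 5·101 + 19, 101 = 5·19 + 6, 19 = 3·6 + 1, 6 = 6·1).
1 divides 1397, so solutions exist.
Back-substituting, 625·(-479) + 3024·(99) = 1.
So 625·(-479) ≡ 1 (mod 3024); multiply by 1397: x ≡ -669163 (mod 3024).
Smallest nonnegative: x = -669163 mod 3024 = 2165.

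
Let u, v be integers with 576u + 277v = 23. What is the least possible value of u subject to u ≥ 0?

gcd(576, 277):
  576 = 2·277 + 22
  277 = 12·22 + 13
  22 = 1·13 + 9
  13 = 1·9 + 4
  9 = 2·4 + 1
  4 = 4·1
so gcd(576, 277) = 1.
1 divides 23, so solutions exist.
Back-substitute for Bézout coefficients:
  1 = 9 - 2·4
  ... = 576·(63) + 277·(-131)
Scale by 23/1 = 23: (u₀, v₀) = (1449, -3013).
General solution: u = 1449 + 277t, v = -3013 - 576t for integer t.
u ≥ 0: smallest is 1449 mod 277 = 64 (at t = -5), with v = -133.

64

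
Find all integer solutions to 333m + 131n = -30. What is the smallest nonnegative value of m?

66

gcd(333, 131) = 1  (333 = 2×131 + 71, 131 = 1×71 + 60, 71 = 1×60 + 11, 60 = 5×11 + 5, 11 = 2×5 + 1, 5 = 5×1).
1 divides -30, so solutions exist.
Back-substituting, 333×(24) + 131×(-61) = 1.
Scale by -30/1 = -30: (m₀, n₀) = (-720, 1830).
General solution: m = -720 + 131t, n = 1830 - 333t for integer t.
m ≥ 0: smallest is -720 mod 131 = 66 (at t = 6), with n = -168.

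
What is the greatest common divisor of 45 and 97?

1

gcd(97, 45):
  97 = 2×45 + 7
  45 = 6×7 + 3
  7 = 2×3 + 1
  3 = 3×1
so gcd(97, 45) = 1.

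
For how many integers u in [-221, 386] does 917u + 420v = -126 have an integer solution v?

10

gcd(917, 420):
  917 = 2*420 + 77
  420 = 5*77 + 35
  77 = 2*35 + 7
  35 = 5*7
so gcd(917, 420) = 7.
Back-substitute for Bézout coefficients:
  7 = 77 - 2*35
  ... = 917*(11) + 420*(-24)
Scale by -18: particular solution (-198, 432); reduce u mod 60: (42, -92).
General solution: u = 42 + 60t, v = -92 - 131t for integer t.
-221 ≤ 42 + 60t ≤ 386 gives t ∈ [-4, 5], which is 10 values.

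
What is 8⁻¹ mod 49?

gcd(49, 8) = 1  (49 = 6·8 + 1, 8 = 8·1).
Back-substituting, 8·(-6) + 49·(1) = 1.
So 8·-6 ≡ 1 (mod 49), and -6 mod 49 = 43.

43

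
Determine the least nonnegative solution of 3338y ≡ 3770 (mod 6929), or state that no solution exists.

6461

gcd(6929, 3338):
  6929 = 2*3338 + 253
  3338 = 13*253 + 49
  253 = 5*49 + 8
  49 = 6*8 + 1
  8 = 8*1
so gcd(6929, 3338) = 1.
1 divides 3770, so solutions exist.
Back-substitute for Bézout coefficients:
  1 = 49 - 6*8
  ... = 3338*(849) + 6929*(-409)
So 3338*(849) ≡ 1 (mod 6929); multiply by 3770: y ≡ 3200730 (mod 6929).
Smallest nonnegative: y = 3200730 mod 6929 = 6461.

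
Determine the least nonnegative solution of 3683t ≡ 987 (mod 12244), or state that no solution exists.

gcd(12244, 3683):
  12244 = 3*3683 + 1195
  3683 = 3*1195 + 98
  1195 = 12*98 + 19
  98 = 5*19 + 3
  19 = 6*3 + 1
  3 = 3*1
so gcd(12244, 3683) = 1.
1 divides 987, so solutions exist.
Back-substitute for Bézout coefficients:
  1 = 19 - 6*3
  ... = 3683*(-3873) + 12244*(1165)
So 3683*(-3873) ≡ 1 (mod 12244); multiply by 987: t ≡ -3822651 (mod 12244).
Smallest nonnegative: t = -3822651 mod 12244 = 9721.

9721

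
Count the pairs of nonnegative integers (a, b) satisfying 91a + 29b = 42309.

gcd(91, 29):
  91 = 3×29 + 4
  29 = 7×4 + 1
  4 = 4×1
so gcd(91, 29) = 1.
Back-substitute for Bézout coefficients:
  1 = 29 - 7×4
  ... = 91×(-7) + 29×(22)
Scale by 42309: one solution is (-296163, 930798). Reduce a mod 29: (14, 1415).
General: a = 14 + 29t, b = 1415 - 91t.
a ≥ 0 ⇒ t ≥ 0; b ≥ 0 ⇒ t ≤ 15. So t ∈ [0, 15]: 16 solutions.

16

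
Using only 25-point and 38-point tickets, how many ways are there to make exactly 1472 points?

Need nonnegative integers with 25j + 38k = 1472.
gcd(25, 38) = 1, and 25·(-3) + 38·(2) = 1.
So (j₀, k₀) = (-4416, 2944); general j = -4416 + 38t, k = 2944 - 25t.
j ≥ 0 ⇒ t ≥ 117; k ≥ 0 ⇒ t ≤ 117. That's 1 value of t.

1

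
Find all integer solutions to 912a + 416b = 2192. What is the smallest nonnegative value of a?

17

gcd(912, 416) = 16.
16 divides 2192, so solutions exist.
By Bézout, 912*(-5) + 416*(11) = 16.
Scale by 2192/16 = 137: (a₀, b₀) = (-685, 1507).
General solution: a = -685 + 26t, b = 1507 - 57t for integer t.
a ≥ 0: smallest is -685 mod 26 = 17 (at t = 27), with b = -32.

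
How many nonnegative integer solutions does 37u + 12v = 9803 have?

22

gcd(37, 12):
  37 = 3*12 + 1
  12 = 12*1
so gcd(37, 12) = 1.
Back-substitute for Bézout coefficients:
  1 = 37 - 3*12
  ... = 37*(1) + 12*(-3)
Scale by 9803: one solution is (9803, -29409). Reduce u mod 12: (11, 783).
General: u = 11 + 12t, v = 783 - 37t.
u ≥ 0 ⇒ t ≥ 0; v ≥ 0 ⇒ t ≤ 21. So t ∈ [0, 21]: 22 solutions.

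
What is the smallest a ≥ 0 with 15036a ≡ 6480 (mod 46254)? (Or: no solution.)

gcd(46254, 15036) = 6  (46254 = 3×15036 + 1146, 15036 = 13×1146 + 138, 1146 = 8×138 + 42, 138 = 3×42 + 12, 42 = 3×12 + 6, 12 = 2×6).
6 divides 6480, so solutions exist.
Back-substituting, 15036×(-3350) + 46254×(1089) = 6.
So 15036×(-3350) ≡ 6 (mod 46254); multiply by 1080: a ≡ -3618000 (mod 7709).
Smallest nonnegative: a = -3618000 mod 7709 = 5230.

5230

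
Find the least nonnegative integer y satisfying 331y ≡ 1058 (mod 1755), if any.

263

gcd(1755, 331) = 1.
1 divides 1058, so solutions exist.
By Bézout, 331*(-509) + 1755*(96) = 1.
So 331*(-509) ≡ 1 (mod 1755); multiply by 1058: y ≡ -538522 (mod 1755).
Smallest nonnegative: y = -538522 mod 1755 = 263.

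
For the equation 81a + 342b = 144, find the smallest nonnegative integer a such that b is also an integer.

gcd(342, 81):
  342 = 4×81 + 18
  81 = 4×18 + 9
  18 = 2×9
so gcd(342, 81) = 9.
9 divides 144, so solutions exist.
Back-substitute for Bézout coefficients:
  9 = 81 - 4×18
  ... = 81×(17) + 342×(-4)
Scale by 144/9 = 16: (a₀, b₀) = (272, -64).
General solution: a = 272 + 38t, b = -64 - 9t for integer t.
a ≥ 0: smallest is 272 mod 38 = 6 (at t = -7), with b = -1.

6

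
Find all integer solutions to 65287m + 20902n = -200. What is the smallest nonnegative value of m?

12350

gcd(65287, 20902) = 1  (65287 = 3*20902 + 2581, 20902 = 8*2581 + 254, 2581 = 10*254 + 41, 254 = 6*41 + 8, 41 = 5*8 + 1, 8 = 8*1).
1 divides -200, so solutions exist.
Back-substituting, 65287*(2551) + 20902*(-7968) = 1.
Scale by -200/1 = -200: (m₀, n₀) = (-510200, 1593600).
General solution: m = -510200 + 20902t, n = 1593600 - 65287t for integer t.
m ≥ 0: smallest is -510200 mod 20902 = 12350 (at t = 25), with n = -38575.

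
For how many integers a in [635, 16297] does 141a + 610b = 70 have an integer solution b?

gcd(610, 141) = 1  (610 = 4·141 + 46, 141 = 3·46 + 3, 46 = 15·3 + 1, 3 = 3·1).
Back-substituting, 141·(-199) + 610·(46) = 1.
Scale by 70: particular solution (-13930, 3220); reduce a mod 610: (100, -23).
General solution: a = 100 + 610t, b = -23 - 141t for integer t.
635 ≤ 100 + 610t ≤ 16297 gives t ∈ [1, 26], which is 26 values.

26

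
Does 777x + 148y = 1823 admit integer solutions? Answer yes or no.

no

gcd(777, 148) = 37.
37 does not divide 1823 (remainder 10), so no integer solutions.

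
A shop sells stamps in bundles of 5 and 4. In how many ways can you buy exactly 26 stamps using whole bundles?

1

Need nonnegative integers with 5j + 4k = 26.
gcd(5, 4) = 1, and 5·(1) + 4·(-1) = 1.
So (j₀, k₀) = (26, -26); general j = 26 + 4t, k = -26 - 5t.
j ≥ 0 ⇒ t ≥ -6; k ≥ 0 ⇒ t ≤ -6. That's 1 value of t.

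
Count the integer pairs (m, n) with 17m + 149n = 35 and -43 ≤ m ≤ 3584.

25

gcd(149, 17):
  149 = 8×17 + 13
  17 = 1×13 + 4
  13 = 3×4 + 1
  4 = 4×1
so gcd(149, 17) = 1.
Back-substitute for Bézout coefficients:
  1 = 13 - 3×4
  ... = 17×(-35) + 149×(4)
Scale by 35: particular solution (-1225, 140); reduce m mod 149: (116, -13).
General solution: m = 116 + 149t, n = -13 - 17t for integer t.
-43 ≤ 116 + 149t ≤ 3584 gives t ∈ [-1, 23], which is 25 values.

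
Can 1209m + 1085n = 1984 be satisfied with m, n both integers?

yes

gcd(1209, 1085) = 31  (1209 = 1·1085 + 124, 1085 = 8·124 + 93, 124 = 1·93 + 31, 93 = 3·31).
31 divides 1984, so integer solutions exist.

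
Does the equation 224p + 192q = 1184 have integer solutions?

yes

gcd(224, 192) = 32.
32 divides 1184, so integer solutions exist.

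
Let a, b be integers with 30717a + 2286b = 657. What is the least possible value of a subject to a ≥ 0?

51

gcd(30717, 2286) = 9.
9 divides 657, so solutions exist.
By Bézout, 30717*(119) + 2286*(-1599) = 9.
Scale by 657/9 = 73: (a₀, b₀) = (8687, -116727).
General solution: a = 8687 + 254t, b = -116727 - 3413t for integer t.
a ≥ 0: smallest is 8687 mod 254 = 51 (at t = -34), with b = -685.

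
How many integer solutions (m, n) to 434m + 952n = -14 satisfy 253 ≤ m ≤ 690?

7

gcd(952, 434):
  952 = 2×434 + 84
  434 = 5×84 + 14
  84 = 6×14
so gcd(952, 434) = 14.
Back-substitute for Bézout coefficients:
  14 = 434 - 5×84
  ... = 434×(11) + 952×(-5)
Scale by -1: particular solution (-11, 5); reduce m mod 68: (57, -26).
General solution: m = 57 + 68t, n = -26 - 31t for integer t.
253 ≤ 57 + 68t ≤ 690 gives t ∈ [3, 9], which is 7 values.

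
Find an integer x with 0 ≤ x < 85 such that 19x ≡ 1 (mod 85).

9

gcd(85, 19) = 1.
By Bézout, 19·(9) + 85·(-2) = 1.
So 19·9 ≡ 1 (mod 85), and 9 mod 85 = 9.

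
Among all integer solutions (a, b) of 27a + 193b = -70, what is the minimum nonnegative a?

26

gcd(193, 27) = 1.
1 divides -70, so solutions exist.
By Bézout, 27×(-50) + 193×(7) = 1.
Scale by -70/1 = -70: (a₀, b₀) = (3500, -490).
General solution: a = 3500 + 193t, b = -490 - 27t for integer t.
a ≥ 0: smallest is 3500 mod 193 = 26 (at t = -18), with b = -4.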